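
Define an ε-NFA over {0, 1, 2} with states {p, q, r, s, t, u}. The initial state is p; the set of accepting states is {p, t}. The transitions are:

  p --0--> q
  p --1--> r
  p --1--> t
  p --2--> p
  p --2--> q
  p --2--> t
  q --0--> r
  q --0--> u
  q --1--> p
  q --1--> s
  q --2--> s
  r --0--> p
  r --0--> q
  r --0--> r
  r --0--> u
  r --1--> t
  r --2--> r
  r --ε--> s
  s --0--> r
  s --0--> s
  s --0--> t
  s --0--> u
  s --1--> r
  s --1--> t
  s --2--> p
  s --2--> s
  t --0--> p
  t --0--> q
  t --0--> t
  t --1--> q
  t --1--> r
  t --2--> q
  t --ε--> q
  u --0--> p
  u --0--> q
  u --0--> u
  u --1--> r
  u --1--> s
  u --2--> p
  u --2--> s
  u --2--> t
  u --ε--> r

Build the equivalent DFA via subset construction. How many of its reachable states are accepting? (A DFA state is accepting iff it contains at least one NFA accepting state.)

Start state of the DFA: {p} (ε-closure of the NFA start).
{p} --0--> {q}  [new]
{p} --1--> {q, r, s, t}  [new]
{p} --2--> {p, q, t}  [new]
{q} --0--> {r, s, u}  [new]
{q} --1--> {p, s}  [new]
{q} --2--> {s}  [new]
{q, r, s, t} --0--> {p, q, r, s, t, u}  [new]
{q, r, s, t} --1--> {p, q, r, s, t}  [new]
{q, r, s, t} --2--> {p, q, r, s}  [new]
{p, q, t} --0--> {p, q, r, s, t, u}  [seen]
{p, q, t} --1--> {p, q, r, s, t}  [seen]
{p, q, t} --2--> {p, q, s, t}  [new]
{r, s, u} --0--> {p, q, r, s, t, u}  [seen]
{r, s, u} --1--> {q, r, s, t}  [seen]
{r, s, u} --2--> {p, q, r, s, t}  [seen]
{p, s} --0--> {q, r, s, t, u}  [new]
{p, s} --1--> {q, r, s, t}  [seen]
{p, s} --2--> {p, q, s, t}  [seen]
{s} --0--> {q, r, s, t, u}  [seen]
{s} --1--> {q, r, s, t}  [seen]
{s} --2--> {p, s}  [seen]
{p, q, r, s, t, u} --0--> {p, q, r, s, t, u}  [seen]
{p, q, r, s, t, u} --1--> {p, q, r, s, t}  [seen]
{p, q, r, s, t, u} --2--> {p, q, r, s, t}  [seen]
{p, q, r, s, t} --0--> {p, q, r, s, t, u}  [seen]
{p, q, r, s, t} --1--> {p, q, r, s, t}  [seen]
{p, q, r, s, t} --2--> {p, q, r, s, t}  [seen]
{p, q, r, s} --0--> {p, q, r, s, t, u}  [seen]
{p, q, r, s} --1--> {p, q, r, s, t}  [seen]
{p, q, r, s} --2--> {p, q, r, s, t}  [seen]
{p, q, s, t} --0--> {p, q, r, s, t, u}  [seen]
{p, q, s, t} --1--> {p, q, r, s, t}  [seen]
{p, q, s, t} --2--> {p, q, s, t}  [seen]
{q, r, s, t, u} --0--> {p, q, r, s, t, u}  [seen]
{q, r, s, t, u} --1--> {p, q, r, s, t}  [seen]
{q, r, s, t, u} --2--> {p, q, r, s, t}  [seen]
Reachable DFA states: {p}, {q}, {q, r, s, t}, {p, q, t}, {r, s, u}, {p, s}, {s}, {p, q, r, s, t, u}, {p, q, r, s, t}, {p, q, r, s}, {p, q, s, t}, {q, r, s, t, u}.
Accepting DFA states (contain an NFA accepting state): {p}, {q, r, s, t}, {p, q, t}, {p, s}, {p, q, r, s, t, u}, {p, q, r, s, t}, {p, q, r, s}, {p, q, s, t}, {q, r, s, t, u}.

9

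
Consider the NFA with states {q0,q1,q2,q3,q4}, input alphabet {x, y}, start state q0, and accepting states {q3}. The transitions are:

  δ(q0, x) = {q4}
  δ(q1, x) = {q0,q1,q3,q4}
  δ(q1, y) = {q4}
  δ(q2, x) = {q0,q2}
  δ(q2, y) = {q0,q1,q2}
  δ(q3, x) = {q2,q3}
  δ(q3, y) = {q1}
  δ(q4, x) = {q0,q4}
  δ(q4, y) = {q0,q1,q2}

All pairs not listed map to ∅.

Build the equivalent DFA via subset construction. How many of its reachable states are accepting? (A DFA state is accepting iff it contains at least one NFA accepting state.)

1

Start state of the DFA: {q0}.
{q0} --x--> {q4}  [new]
{q0} --y--> ∅  [new]
{q4} --x--> {q0,q4}  [new]
{q4} --y--> {q0,q1,q2}  [new]
∅ --x--> ∅  [seen]
∅ --y--> ∅  [seen]
{q0,q4} --x--> {q0,q4}  [seen]
{q0,q4} --y--> {q0,q1,q2}  [seen]
{q0,q1,q2} --x--> {q0,q1,q2,q3,q4}  [new]
{q0,q1,q2} --y--> {q0,q1,q2,q4}  [new]
{q0,q1,q2,q3,q4} --x--> {q0,q1,q2,q3,q4}  [seen]
{q0,q1,q2,q3,q4} --y--> {q0,q1,q2,q4}  [seen]
{q0,q1,q2,q4} --x--> {q0,q1,q2,q3,q4}  [seen]
{q0,q1,q2,q4} --y--> {q0,q1,q2,q4}  [seen]
Reachable DFA states: {q0}, {q4}, ∅, {q0,q4}, {q0,q1,q2}, {q0,q1,q2,q3,q4}, {q0,q1,q2,q4}.
Accepting DFA states (contain an NFA accepting state): {q0,q1,q2,q3,q4}.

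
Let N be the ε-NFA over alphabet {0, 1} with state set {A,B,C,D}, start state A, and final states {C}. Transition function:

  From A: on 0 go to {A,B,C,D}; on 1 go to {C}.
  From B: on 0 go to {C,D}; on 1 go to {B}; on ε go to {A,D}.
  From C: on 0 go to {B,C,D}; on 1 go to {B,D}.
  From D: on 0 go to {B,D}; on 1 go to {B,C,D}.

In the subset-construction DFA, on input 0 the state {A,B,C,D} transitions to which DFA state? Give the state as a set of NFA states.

{A,B,C,D}

δ(A,0) = {A,B,C,D}; δ(B,0) = {C,D}; δ(C,0) = {B,C,D}; δ(D,0) = {B,D}.
Union: {A,B,C,D}.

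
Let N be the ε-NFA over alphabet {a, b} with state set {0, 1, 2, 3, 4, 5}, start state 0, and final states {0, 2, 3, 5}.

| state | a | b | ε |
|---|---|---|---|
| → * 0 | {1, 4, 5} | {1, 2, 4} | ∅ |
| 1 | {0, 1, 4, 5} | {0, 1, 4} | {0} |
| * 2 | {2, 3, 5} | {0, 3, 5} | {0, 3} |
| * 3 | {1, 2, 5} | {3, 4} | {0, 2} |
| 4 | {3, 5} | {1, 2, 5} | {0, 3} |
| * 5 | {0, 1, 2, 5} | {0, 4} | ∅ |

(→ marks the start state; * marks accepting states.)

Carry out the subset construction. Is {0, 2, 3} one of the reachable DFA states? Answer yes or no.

Start state of the DFA: {0} (ε-closure of the NFA start).
{0} --a--> {0, 1, 2, 3, 4, 5}  [new]
{0} --b--> {0, 1, 2, 3, 4}  [new]
{0, 1, 2, 3, 4, 5} --a--> {0, 1, 2, 3, 4, 5}  [seen]
{0, 1, 2, 3, 4, 5} --b--> {0, 1, 2, 3, 4, 5}  [seen]
{0, 1, 2, 3, 4} --a--> {0, 1, 2, 3, 4, 5}  [seen]
{0, 1, 2, 3, 4} --b--> {0, 1, 2, 3, 4, 5}  [seen]
Reachable DFA states: {0}, {0, 1, 2, 3, 4, 5}, {0, 1, 2, 3, 4}.
{0, 2, 3} is not among them.

no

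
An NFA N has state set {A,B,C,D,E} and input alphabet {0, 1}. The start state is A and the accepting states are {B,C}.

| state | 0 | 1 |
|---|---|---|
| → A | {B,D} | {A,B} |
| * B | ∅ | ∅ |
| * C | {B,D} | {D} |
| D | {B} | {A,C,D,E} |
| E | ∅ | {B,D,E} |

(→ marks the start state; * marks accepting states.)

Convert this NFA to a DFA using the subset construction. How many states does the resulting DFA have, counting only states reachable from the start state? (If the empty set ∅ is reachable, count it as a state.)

Start state of the DFA: {A}.
{A} --0--> {B,D}  [new]
{A} --1--> {A,B}  [new]
{B,D} --0--> {B}  [new]
{B,D} --1--> {A,C,D,E}  [new]
{A,B} --0--> {B,D}  [seen]
{A,B} --1--> {A,B}  [seen]
{B} --0--> ∅  [new]
{B} --1--> ∅  [seen]
{A,C,D,E} --0--> {B,D}  [seen]
{A,C,D,E} --1--> {A,B,C,D,E}  [new]
∅ --0--> ∅  [seen]
∅ --1--> ∅  [seen]
{A,B,C,D,E} --0--> {B,D}  [seen]
{A,B,C,D,E} --1--> {A,B,C,D,E}  [seen]
Reachable DFA states: {A}, {B,D}, {A,B}, {B}, {A,C,D,E}, ∅, {A,B,C,D,E}.

7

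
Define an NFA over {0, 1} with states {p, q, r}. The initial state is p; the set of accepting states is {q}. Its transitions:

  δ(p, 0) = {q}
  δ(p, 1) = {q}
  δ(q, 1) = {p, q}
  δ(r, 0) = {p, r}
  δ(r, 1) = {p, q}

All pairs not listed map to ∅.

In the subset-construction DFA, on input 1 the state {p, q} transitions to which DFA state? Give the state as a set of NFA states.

{p, q}

δ(p,1) = {q}; δ(q,1) = {p, q}.
Union: {p, q}.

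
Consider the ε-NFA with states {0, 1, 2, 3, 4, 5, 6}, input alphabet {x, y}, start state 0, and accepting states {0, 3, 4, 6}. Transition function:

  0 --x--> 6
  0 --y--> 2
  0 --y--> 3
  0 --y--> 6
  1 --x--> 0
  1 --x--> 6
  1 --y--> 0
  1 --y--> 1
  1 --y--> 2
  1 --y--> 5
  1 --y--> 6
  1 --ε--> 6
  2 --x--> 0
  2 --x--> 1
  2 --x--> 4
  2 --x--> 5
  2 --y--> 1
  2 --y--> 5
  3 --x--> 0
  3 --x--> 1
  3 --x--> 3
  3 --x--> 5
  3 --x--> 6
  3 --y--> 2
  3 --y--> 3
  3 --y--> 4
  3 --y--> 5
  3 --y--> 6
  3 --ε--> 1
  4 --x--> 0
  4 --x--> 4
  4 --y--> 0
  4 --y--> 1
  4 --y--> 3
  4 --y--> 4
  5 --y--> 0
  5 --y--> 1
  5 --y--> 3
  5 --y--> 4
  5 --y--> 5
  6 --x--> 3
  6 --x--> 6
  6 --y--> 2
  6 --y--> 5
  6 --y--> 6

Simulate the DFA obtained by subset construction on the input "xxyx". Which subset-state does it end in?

Start: {0}.
δ(0,x) = {6}.
Union: {6}.
After x: {6}.
δ(6,x) = {3, 6}.
Union: {3, 6}.
ε-closure gives {1, 3, 6}.
After x: {1, 3, 6}.
δ(1,y) = {0, 1, 2, 5, 6}; δ(3,y) = {2, 3, 4, 5, 6}; δ(6,y) = {2, 5, 6}.
Union: {0, 1, 2, 3, 4, 5, 6}.
After y: {0, 1, 2, 3, 4, 5, 6}.
δ(0,x) = {6}; δ(1,x) = {0, 6}; δ(2,x) = {0, 1, 4, 5}; δ(3,x) = {0, 1, 3, 5, 6}; δ(4,x) = {0, 4}; δ(5,x) = ∅; δ(6,x) = {3, 6}.
Union: {0, 1, 3, 4, 5, 6}.
After x: {0, 1, 3, 4, 5, 6}.

{0, 1, 3, 4, 5, 6}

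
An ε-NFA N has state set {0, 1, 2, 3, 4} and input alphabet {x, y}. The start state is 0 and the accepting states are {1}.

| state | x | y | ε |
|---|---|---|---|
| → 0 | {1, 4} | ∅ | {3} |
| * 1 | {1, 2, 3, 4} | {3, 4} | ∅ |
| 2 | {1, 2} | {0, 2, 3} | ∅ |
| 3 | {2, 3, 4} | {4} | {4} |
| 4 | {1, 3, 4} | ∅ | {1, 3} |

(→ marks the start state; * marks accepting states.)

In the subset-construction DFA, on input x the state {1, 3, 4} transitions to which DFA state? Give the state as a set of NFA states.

{1, 2, 3, 4}

δ(1,x) = {1, 2, 3, 4}; δ(3,x) = {2, 3, 4}; δ(4,x) = {1, 3, 4}.
Union: {1, 2, 3, 4}.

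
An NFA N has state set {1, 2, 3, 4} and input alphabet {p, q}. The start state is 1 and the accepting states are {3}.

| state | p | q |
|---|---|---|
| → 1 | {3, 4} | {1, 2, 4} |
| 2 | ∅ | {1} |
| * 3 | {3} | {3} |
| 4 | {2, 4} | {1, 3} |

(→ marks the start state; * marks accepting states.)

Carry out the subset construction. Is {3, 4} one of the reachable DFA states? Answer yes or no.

yes

Start state of the DFA: {1}.
{1} --p--> {3, 4}  [new]
{1} --q--> {1, 2, 4}  [new]
{3, 4} --p--> {2, 3, 4}  [new]
{3, 4} --q--> {1, 3}  [new]
{1, 2, 4} --p--> {2, 3, 4}  [seen]
{1, 2, 4} --q--> {1, 2, 3, 4}  [new]
{2, 3, 4} --p--> {2, 3, 4}  [seen]
{2, 3, 4} --q--> {1, 3}  [seen]
{1, 3} --p--> {3, 4}  [seen]
{1, 3} --q--> {1, 2, 3, 4}  [seen]
{1, 2, 3, 4} --p--> {2, 3, 4}  [seen]
{1, 2, 3, 4} --q--> {1, 2, 3, 4}  [seen]
Reachable DFA states: {1}, {3, 4}, {1, 2, 4}, {2, 3, 4}, {1, 3}, {1, 2, 3, 4}.
{3, 4} is among them.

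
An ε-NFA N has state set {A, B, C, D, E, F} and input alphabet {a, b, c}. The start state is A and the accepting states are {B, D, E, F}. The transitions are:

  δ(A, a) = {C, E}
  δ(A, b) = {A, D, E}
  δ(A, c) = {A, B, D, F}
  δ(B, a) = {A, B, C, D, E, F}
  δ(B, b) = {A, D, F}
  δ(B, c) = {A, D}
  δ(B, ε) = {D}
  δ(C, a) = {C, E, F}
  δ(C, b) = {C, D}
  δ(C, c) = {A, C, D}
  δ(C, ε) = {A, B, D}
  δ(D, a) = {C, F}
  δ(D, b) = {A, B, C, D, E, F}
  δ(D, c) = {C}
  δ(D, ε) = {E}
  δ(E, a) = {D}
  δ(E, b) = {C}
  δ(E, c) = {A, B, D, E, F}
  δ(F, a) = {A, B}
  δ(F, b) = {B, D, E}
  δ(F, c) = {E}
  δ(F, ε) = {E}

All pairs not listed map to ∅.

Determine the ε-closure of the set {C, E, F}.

{A, B, C, D, E, F}

Begin with {C, E, F}.
C →ε {A, B, D}; add A, B, D.
ε-closure = {A, B, C, D, E, F}.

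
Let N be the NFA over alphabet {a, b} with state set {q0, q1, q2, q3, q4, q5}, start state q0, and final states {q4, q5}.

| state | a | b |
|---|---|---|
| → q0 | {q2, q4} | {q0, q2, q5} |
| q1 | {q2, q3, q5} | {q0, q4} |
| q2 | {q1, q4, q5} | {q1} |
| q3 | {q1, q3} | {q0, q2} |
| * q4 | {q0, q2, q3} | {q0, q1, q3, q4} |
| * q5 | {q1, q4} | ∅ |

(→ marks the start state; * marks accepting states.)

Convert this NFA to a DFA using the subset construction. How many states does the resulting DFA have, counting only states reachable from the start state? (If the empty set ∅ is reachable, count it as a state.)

Start state of the DFA: {q0}.
{q0} --a--> {q2, q4}  [new]
{q0} --b--> {q0, q2, q5}  [new]
{q2, q4} --a--> {q0, q1, q2, q3, q4, q5}  [new]
{q2, q4} --b--> {q0, q1, q3, q4}  [new]
{q0, q2, q5} --a--> {q1, q2, q4, q5}  [new]
{q0, q2, q5} --b--> {q0, q1, q2, q5}  [new]
{q0, q1, q2, q3, q4, q5} --a--> {q0, q1, q2, q3, q4, q5}  [seen]
{q0, q1, q2, q3, q4, q5} --b--> {q0, q1, q2, q3, q4, q5}  [seen]
{q0, q1, q3, q4} --a--> {q0, q1, q2, q3, q4, q5}  [seen]
{q0, q1, q3, q4} --b--> {q0, q1, q2, q3, q4, q5}  [seen]
{q1, q2, q4, q5} --a--> {q0, q1, q2, q3, q4, q5}  [seen]
{q1, q2, q4, q5} --b--> {q0, q1, q3, q4}  [seen]
{q0, q1, q2, q5} --a--> {q1, q2, q3, q4, q5}  [new]
{q0, q1, q2, q5} --b--> {q0, q1, q2, q4, q5}  [new]
{q1, q2, q3, q4, q5} --a--> {q0, q1, q2, q3, q4, q5}  [seen]
{q1, q2, q3, q4, q5} --b--> {q0, q1, q2, q3, q4}  [new]
{q0, q1, q2, q4, q5} --a--> {q0, q1, q2, q3, q4, q5}  [seen]
{q0, q1, q2, q4, q5} --b--> {q0, q1, q2, q3, q4, q5}  [seen]
{q0, q1, q2, q3, q4} --a--> {q0, q1, q2, q3, q4, q5}  [seen]
{q0, q1, q2, q3, q4} --b--> {q0, q1, q2, q3, q4, q5}  [seen]
Reachable DFA states: {q0}, {q2, q4}, {q0, q2, q5}, {q0, q1, q2, q3, q4, q5}, {q0, q1, q3, q4}, {q1, q2, q4, q5}, {q0, q1, q2, q5}, {q1, q2, q3, q4, q5}, {q0, q1, q2, q4, q5}, {q0, q1, q2, q3, q4}.

10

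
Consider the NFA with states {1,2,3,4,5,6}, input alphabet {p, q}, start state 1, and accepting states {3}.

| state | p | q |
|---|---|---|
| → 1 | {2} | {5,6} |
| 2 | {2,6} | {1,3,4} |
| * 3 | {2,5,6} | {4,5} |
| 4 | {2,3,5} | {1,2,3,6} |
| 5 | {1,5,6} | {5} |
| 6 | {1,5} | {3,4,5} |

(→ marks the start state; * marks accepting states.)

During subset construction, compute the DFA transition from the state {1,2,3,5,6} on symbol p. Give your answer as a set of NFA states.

{1,2,5,6}

δ(1,p) = {2}; δ(2,p) = {2,6}; δ(3,p) = {2,5,6}; δ(5,p) = {1,5,6}; δ(6,p) = {1,5}.
Union: {1,2,5,6}.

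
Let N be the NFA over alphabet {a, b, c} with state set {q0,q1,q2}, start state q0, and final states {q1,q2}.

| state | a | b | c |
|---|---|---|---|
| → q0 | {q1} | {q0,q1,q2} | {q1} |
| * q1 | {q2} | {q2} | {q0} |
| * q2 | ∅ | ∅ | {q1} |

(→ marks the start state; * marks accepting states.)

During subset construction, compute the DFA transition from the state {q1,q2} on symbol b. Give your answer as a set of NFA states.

δ(q1,b) = {q2}; δ(q2,b) = ∅.
Union: {q2}.

{q2}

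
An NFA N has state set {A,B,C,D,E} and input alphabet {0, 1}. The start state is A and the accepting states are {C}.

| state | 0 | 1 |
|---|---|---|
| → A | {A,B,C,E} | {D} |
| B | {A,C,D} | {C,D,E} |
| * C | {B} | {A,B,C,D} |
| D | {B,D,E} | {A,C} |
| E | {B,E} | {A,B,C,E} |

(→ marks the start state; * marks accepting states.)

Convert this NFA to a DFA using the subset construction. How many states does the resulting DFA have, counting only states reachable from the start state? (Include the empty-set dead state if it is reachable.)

Start state of the DFA: {A}.
{A} --0--> {A,B,C,E}  [new]
{A} --1--> {D}  [new]
{A,B,C,E} --0--> {A,B,C,D,E}  [new]
{A,B,C,E} --1--> {A,B,C,D,E}  [seen]
{D} --0--> {B,D,E}  [new]
{D} --1--> {A,C}  [new]
{A,B,C,D,E} --0--> {A,B,C,D,E}  [seen]
{A,B,C,D,E} --1--> {A,B,C,D,E}  [seen]
{B,D,E} --0--> {A,B,C,D,E}  [seen]
{B,D,E} --1--> {A,B,C,D,E}  [seen]
{A,C} --0--> {A,B,C,E}  [seen]
{A,C} --1--> {A,B,C,D}  [new]
{A,B,C,D} --0--> {A,B,C,D,E}  [seen]
{A,B,C,D} --1--> {A,B,C,D,E}  [seen]
Reachable DFA states: {A}, {A,B,C,E}, {D}, {A,B,C,D,E}, {B,D,E}, {A,C}, {A,B,C,D}.

7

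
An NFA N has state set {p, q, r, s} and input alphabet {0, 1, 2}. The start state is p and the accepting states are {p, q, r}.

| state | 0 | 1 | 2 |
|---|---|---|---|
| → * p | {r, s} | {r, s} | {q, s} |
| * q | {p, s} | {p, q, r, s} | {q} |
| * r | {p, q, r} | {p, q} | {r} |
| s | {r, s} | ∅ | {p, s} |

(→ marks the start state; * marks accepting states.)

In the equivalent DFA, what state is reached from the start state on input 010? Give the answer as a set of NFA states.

Start: {p}.
δ(p,0) = {r, s}.
Union: {r, s}.
After 0: {r, s}.
δ(r,1) = {p, q}; δ(s,1) = ∅.
Union: {p, q}.
After 1: {p, q}.
δ(p,0) = {r, s}; δ(q,0) = {p, s}.
Union: {p, r, s}.
After 0: {p, r, s}.

{p, r, s}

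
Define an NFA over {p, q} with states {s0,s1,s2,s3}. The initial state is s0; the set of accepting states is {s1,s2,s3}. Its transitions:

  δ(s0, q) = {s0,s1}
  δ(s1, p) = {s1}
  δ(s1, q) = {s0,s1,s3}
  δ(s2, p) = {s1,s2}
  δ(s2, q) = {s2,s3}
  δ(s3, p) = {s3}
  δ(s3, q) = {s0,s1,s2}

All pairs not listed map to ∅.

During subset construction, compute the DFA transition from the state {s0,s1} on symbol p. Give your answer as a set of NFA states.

{s1}

δ(s0,p) = ∅; δ(s1,p) = {s1}.
Union: {s1}.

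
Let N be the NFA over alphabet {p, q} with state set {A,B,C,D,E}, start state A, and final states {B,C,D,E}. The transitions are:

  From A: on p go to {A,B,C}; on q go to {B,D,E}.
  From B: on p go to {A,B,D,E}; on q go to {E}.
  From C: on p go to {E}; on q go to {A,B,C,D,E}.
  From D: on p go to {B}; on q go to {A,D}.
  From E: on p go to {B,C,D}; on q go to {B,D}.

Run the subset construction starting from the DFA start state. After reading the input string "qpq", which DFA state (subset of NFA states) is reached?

Start: {A}.
δ(A,q) = {B,D,E}.
Union: {B,D,E}.
After q: {B,D,E}.
δ(B,p) = {A,B,D,E}; δ(D,p) = {B}; δ(E,p) = {B,C,D}.
Union: {A,B,C,D,E}.
After p: {A,B,C,D,E}.
δ(A,q) = {B,D,E}; δ(B,q) = {E}; δ(C,q) = {A,B,C,D,E}; δ(D,q) = {A,D}; δ(E,q) = {B,D}.
Union: {A,B,C,D,E}.
After q: {A,B,C,D,E}.

{A,B,C,D,E}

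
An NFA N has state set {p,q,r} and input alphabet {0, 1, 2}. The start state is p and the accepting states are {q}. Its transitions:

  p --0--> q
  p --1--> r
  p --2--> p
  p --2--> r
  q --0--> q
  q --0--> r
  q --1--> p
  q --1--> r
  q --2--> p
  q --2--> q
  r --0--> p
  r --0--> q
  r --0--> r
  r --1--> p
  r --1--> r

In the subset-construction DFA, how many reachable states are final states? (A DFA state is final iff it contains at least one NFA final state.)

Start state of the DFA: {p}.
{p} --0--> {q}  [new]
{p} --1--> {r}  [new]
{p} --2--> {p,r}  [new]
{q} --0--> {q,r}  [new]
{q} --1--> {p,r}  [seen]
{q} --2--> {p,q}  [new]
{r} --0--> {p,q,r}  [new]
{r} --1--> {p,r}  [seen]
{r} --2--> ∅  [new]
{p,r} --0--> {p,q,r}  [seen]
{p,r} --1--> {p,r}  [seen]
{p,r} --2--> {p,r}  [seen]
{q,r} --0--> {p,q,r}  [seen]
{q,r} --1--> {p,r}  [seen]
{q,r} --2--> {p,q}  [seen]
{p,q} --0--> {q,r}  [seen]
{p,q} --1--> {p,r}  [seen]
{p,q} --2--> {p,q,r}  [seen]
{p,q,r} --0--> {p,q,r}  [seen]
{p,q,r} --1--> {p,r}  [seen]
{p,q,r} --2--> {p,q,r}  [seen]
∅ --0--> ∅  [seen]
∅ --1--> ∅  [seen]
∅ --2--> ∅  [seen]
Reachable DFA states: {p}, {q}, {r}, {p,r}, {q,r}, {p,q}, {p,q,r}, ∅.
Accepting DFA states (contain an NFA accepting state): {q}, {q,r}, {p,q}, {p,q,r}.

4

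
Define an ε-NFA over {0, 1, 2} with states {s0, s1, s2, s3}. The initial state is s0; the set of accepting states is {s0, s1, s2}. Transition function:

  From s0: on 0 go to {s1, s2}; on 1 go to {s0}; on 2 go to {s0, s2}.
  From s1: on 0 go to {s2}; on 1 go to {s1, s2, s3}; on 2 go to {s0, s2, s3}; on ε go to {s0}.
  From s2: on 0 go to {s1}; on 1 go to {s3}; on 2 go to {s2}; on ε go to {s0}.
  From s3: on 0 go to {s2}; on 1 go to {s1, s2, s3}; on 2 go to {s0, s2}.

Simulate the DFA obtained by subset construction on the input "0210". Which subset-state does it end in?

Start: {s0}.
δ(s0,0) = {s1, s2}.
Union: {s1, s2}.
ε-closure gives {s0, s1, s2}.
After 0: {s0, s1, s2}.
δ(s0,2) = {s0, s2}; δ(s1,2) = {s0, s2, s3}; δ(s2,2) = {s2}.
Union: {s0, s2, s3}.
After 2: {s0, s2, s3}.
δ(s0,1) = {s0}; δ(s2,1) = {s3}; δ(s3,1) = {s1, s2, s3}.
Union: {s0, s1, s2, s3}.
After 1: {s0, s1, s2, s3}.
δ(s0,0) = {s1, s2}; δ(s1,0) = {s2}; δ(s2,0) = {s1}; δ(s3,0) = {s2}.
Union: {s1, s2}.
ε-closure gives {s0, s1, s2}.
After 0: {s0, s1, s2}.

{s0, s1, s2}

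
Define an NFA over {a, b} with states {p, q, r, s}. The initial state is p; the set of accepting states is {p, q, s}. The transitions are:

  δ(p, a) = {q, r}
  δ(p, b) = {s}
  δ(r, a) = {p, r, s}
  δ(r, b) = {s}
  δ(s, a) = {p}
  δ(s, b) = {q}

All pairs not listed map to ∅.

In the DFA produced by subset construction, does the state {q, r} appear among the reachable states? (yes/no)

yes

Start state of the DFA: {p}.
{p} --a--> {q, r}  [new]
{p} --b--> {s}  [new]
{q, r} --a--> {p, r, s}  [new]
{q, r} --b--> {s}  [seen]
{s} --a--> {p}  [seen]
{s} --b--> {q}  [new]
{p, r, s} --a--> {p, q, r, s}  [new]
{p, r, s} --b--> {q, s}  [new]
{q} --a--> ∅  [new]
{q} --b--> ∅  [seen]
{p, q, r, s} --a--> {p, q, r, s}  [seen]
{p, q, r, s} --b--> {q, s}  [seen]
{q, s} --a--> {p}  [seen]
{q, s} --b--> {q}  [seen]
∅ --a--> ∅  [seen]
∅ --b--> ∅  [seen]
Reachable DFA states: {p}, {q, r}, {s}, {p, r, s}, {q}, {p, q, r, s}, {q, s}, ∅.
{q, r} is among them.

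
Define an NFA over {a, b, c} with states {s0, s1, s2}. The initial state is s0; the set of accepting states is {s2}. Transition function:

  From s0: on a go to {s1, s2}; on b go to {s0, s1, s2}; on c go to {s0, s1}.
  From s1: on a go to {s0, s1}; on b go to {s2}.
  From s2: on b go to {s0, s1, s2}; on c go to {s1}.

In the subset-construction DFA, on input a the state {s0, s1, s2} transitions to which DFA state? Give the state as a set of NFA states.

{s0, s1, s2}

δ(s0,a) = {s1, s2}; δ(s1,a) = {s0, s1}; δ(s2,a) = ∅.
Union: {s0, s1, s2}.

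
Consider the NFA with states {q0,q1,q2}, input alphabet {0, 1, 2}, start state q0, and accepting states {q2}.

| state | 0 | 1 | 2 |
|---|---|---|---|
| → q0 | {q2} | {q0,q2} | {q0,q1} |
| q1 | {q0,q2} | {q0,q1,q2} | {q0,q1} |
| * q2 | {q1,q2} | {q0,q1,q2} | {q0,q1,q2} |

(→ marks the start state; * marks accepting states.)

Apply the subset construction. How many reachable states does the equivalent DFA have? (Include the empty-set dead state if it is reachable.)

Start state of the DFA: {q0}.
{q0} --0--> {q2}  [new]
{q0} --1--> {q0,q2}  [new]
{q0} --2--> {q0,q1}  [new]
{q2} --0--> {q1,q2}  [new]
{q2} --1--> {q0,q1,q2}  [new]
{q2} --2--> {q0,q1,q2}  [seen]
{q0,q2} --0--> {q1,q2}  [seen]
{q0,q2} --1--> {q0,q1,q2}  [seen]
{q0,q2} --2--> {q0,q1,q2}  [seen]
{q0,q1} --0--> {q0,q2}  [seen]
{q0,q1} --1--> {q0,q1,q2}  [seen]
{q0,q1} --2--> {q0,q1}  [seen]
{q1,q2} --0--> {q0,q1,q2}  [seen]
{q1,q2} --1--> {q0,q1,q2}  [seen]
{q1,q2} --2--> {q0,q1,q2}  [seen]
{q0,q1,q2} --0--> {q0,q1,q2}  [seen]
{q0,q1,q2} --1--> {q0,q1,q2}  [seen]
{q0,q1,q2} --2--> {q0,q1,q2}  [seen]
Reachable DFA states: {q0}, {q2}, {q0,q2}, {q0,q1}, {q1,q2}, {q0,q1,q2}.

6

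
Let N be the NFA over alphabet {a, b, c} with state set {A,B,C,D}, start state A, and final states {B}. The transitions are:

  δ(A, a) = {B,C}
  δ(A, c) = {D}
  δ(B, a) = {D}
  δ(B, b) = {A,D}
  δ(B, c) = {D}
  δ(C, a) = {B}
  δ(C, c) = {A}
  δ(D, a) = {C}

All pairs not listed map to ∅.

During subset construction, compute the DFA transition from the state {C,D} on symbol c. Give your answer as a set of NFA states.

δ(C,c) = {A}; δ(D,c) = ∅.
Union: {A}.

{A}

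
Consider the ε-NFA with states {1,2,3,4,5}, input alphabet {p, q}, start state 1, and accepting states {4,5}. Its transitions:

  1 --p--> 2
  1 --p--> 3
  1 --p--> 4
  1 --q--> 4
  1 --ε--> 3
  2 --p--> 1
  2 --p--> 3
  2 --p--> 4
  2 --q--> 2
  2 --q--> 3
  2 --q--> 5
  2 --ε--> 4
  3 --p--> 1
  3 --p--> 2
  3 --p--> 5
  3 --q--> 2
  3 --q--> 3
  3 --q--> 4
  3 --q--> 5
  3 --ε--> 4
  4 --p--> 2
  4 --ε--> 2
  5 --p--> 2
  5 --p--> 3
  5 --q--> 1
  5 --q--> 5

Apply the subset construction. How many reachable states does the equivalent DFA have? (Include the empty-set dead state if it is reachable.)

Start state of the DFA: {1,2,3,4} (ε-closure of the NFA start).
{1,2,3,4} --p--> {1,2,3,4,5}  [new]
{1,2,3,4} --q--> {2,3,4,5}  [new]
{1,2,3,4,5} --p--> {1,2,3,4,5}  [seen]
{1,2,3,4,5} --q--> {1,2,3,4,5}  [seen]
{2,3,4,5} --p--> {1,2,3,4,5}  [seen]
{2,3,4,5} --q--> {1,2,3,4,5}  [seen]
Reachable DFA states: {1,2,3,4}, {1,2,3,4,5}, {2,3,4,5}.

3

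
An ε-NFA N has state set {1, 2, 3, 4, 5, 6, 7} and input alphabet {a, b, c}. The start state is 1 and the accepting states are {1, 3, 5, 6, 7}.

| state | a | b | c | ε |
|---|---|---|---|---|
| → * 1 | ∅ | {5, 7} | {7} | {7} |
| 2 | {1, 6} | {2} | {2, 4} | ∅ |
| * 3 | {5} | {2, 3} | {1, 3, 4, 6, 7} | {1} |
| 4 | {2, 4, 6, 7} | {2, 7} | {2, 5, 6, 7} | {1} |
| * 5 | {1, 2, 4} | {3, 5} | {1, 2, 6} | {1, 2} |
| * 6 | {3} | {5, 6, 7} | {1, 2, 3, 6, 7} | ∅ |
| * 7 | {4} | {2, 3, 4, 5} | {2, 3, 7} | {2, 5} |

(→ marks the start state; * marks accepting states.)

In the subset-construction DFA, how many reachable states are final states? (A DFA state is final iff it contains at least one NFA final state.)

Start state of the DFA: {1, 2, 5, 7} (ε-closure of the NFA start).
{1, 2, 5, 7} --a--> {1, 2, 4, 5, 6, 7}  [new]
{1, 2, 5, 7} --b--> {1, 2, 3, 4, 5, 7}  [new]
{1, 2, 5, 7} --c--> {1, 2, 3, 4, 5, 6, 7}  [new]
{1, 2, 4, 5, 6, 7} --a--> {1, 2, 3, 4, 5, 6, 7}  [seen]
{1, 2, 4, 5, 6, 7} --b--> {1, 2, 3, 4, 5, 6, 7}  [seen]
{1, 2, 4, 5, 6, 7} --c--> {1, 2, 3, 4, 5, 6, 7}  [seen]
{1, 2, 3, 4, 5, 7} --a--> {1, 2, 4, 5, 6, 7}  [seen]
{1, 2, 3, 4, 5, 7} --b--> {1, 2, 3, 4, 5, 7}  [seen]
{1, 2, 3, 4, 5, 7} --c--> {1, 2, 3, 4, 5, 6, 7}  [seen]
{1, 2, 3, 4, 5, 6, 7} --a--> {1, 2, 3, 4, 5, 6, 7}  [seen]
{1, 2, 3, 4, 5, 6, 7} --b--> {1, 2, 3, 4, 5, 6, 7}  [seen]
{1, 2, 3, 4, 5, 6, 7} --c--> {1, 2, 3, 4, 5, 6, 7}  [seen]
Reachable DFA states: {1, 2, 5, 7}, {1, 2, 4, 5, 6, 7}, {1, 2, 3, 4, 5, 7}, {1, 2, 3, 4, 5, 6, 7}.
Accepting DFA states (contain an NFA accepting state): {1, 2, 5, 7}, {1, 2, 4, 5, 6, 7}, {1, 2, 3, 4, 5, 7}, {1, 2, 3, 4, 5, 6, 7}.

4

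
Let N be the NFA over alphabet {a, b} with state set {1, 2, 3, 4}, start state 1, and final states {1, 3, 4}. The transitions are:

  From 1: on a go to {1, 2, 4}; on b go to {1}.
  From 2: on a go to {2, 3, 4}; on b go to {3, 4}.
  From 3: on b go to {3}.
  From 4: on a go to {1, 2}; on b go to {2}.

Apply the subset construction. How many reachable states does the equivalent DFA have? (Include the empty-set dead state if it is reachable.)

Start state of the DFA: {1}.
{1} --a--> {1, 2, 4}  [new]
{1} --b--> {1}  [seen]
{1, 2, 4} --a--> {1, 2, 3, 4}  [new]
{1, 2, 4} --b--> {1, 2, 3, 4}  [seen]
{1, 2, 3, 4} --a--> {1, 2, 3, 4}  [seen]
{1, 2, 3, 4} --b--> {1, 2, 3, 4}  [seen]
Reachable DFA states: {1}, {1, 2, 4}, {1, 2, 3, 4}.

3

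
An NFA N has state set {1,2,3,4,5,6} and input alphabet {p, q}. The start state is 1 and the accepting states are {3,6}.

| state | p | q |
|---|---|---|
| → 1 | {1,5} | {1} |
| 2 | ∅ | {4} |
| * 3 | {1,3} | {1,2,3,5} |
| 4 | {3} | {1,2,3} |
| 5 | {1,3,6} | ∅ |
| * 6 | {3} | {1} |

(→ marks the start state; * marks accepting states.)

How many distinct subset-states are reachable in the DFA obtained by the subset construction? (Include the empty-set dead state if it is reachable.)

5

Start state of the DFA: {1}.
{1} --p--> {1,5}  [new]
{1} --q--> {1}  [seen]
{1,5} --p--> {1,3,5,6}  [new]
{1,5} --q--> {1}  [seen]
{1,3,5,6} --p--> {1,3,5,6}  [seen]
{1,3,5,6} --q--> {1,2,3,5}  [new]
{1,2,3,5} --p--> {1,3,5,6}  [seen]
{1,2,3,5} --q--> {1,2,3,4,5}  [new]
{1,2,3,4,5} --p--> {1,3,5,6}  [seen]
{1,2,3,4,5} --q--> {1,2,3,4,5}  [seen]
Reachable DFA states: {1}, {1,5}, {1,3,5,6}, {1,2,3,5}, {1,2,3,4,5}.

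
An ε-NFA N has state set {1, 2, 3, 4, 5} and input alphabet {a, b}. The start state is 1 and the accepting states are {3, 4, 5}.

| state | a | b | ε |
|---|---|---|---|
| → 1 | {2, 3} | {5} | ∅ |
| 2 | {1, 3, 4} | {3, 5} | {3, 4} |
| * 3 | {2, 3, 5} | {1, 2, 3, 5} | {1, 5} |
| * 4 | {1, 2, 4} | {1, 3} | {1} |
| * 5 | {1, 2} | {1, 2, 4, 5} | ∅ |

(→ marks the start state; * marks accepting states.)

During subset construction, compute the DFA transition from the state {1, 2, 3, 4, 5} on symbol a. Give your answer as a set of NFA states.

δ(1,a) = {2, 3}; δ(2,a) = {1, 3, 4}; δ(3,a) = {2, 3, 5}; δ(4,a) = {1, 2, 4}; δ(5,a) = {1, 2}.
Union: {1, 2, 3, 4, 5}.

{1, 2, 3, 4, 5}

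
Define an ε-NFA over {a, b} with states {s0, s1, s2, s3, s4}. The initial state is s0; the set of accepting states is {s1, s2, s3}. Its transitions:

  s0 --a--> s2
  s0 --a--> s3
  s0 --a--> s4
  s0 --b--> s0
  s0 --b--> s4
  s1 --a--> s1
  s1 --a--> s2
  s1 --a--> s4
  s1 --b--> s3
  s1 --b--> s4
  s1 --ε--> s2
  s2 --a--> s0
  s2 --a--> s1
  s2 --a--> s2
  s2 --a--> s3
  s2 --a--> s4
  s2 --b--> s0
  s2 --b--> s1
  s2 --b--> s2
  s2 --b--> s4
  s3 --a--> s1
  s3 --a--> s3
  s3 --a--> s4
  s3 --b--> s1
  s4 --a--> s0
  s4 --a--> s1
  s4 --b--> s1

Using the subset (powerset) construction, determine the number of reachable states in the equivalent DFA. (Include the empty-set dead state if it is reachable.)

5

Start state of the DFA: {s0} (ε-closure of the NFA start).
{s0} --a--> {s2, s3, s4}  [new]
{s0} --b--> {s0, s4}  [new]
{s2, s3, s4} --a--> {s0, s1, s2, s3, s4}  [new]
{s2, s3, s4} --b--> {s0, s1, s2, s4}  [new]
{s0, s4} --a--> {s0, s1, s2, s3, s4}  [seen]
{s0, s4} --b--> {s0, s1, s2, s4}  [seen]
{s0, s1, s2, s3, s4} --a--> {s0, s1, s2, s3, s4}  [seen]
{s0, s1, s2, s3, s4} --b--> {s0, s1, s2, s3, s4}  [seen]
{s0, s1, s2, s4} --a--> {s0, s1, s2, s3, s4}  [seen]
{s0, s1, s2, s4} --b--> {s0, s1, s2, s3, s4}  [seen]
Reachable DFA states: {s0}, {s2, s3, s4}, {s0, s4}, {s0, s1, s2, s3, s4}, {s0, s1, s2, s4}.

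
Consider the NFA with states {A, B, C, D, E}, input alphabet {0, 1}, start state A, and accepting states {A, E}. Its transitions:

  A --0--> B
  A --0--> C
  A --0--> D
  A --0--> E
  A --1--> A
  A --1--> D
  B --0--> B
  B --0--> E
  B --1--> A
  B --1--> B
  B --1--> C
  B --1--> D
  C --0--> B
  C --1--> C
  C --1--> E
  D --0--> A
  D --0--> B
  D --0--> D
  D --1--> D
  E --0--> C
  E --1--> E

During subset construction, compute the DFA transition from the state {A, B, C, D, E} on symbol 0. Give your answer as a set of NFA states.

{A, B, C, D, E}

δ(A,0) = {B, C, D, E}; δ(B,0) = {B, E}; δ(C,0) = {B}; δ(D,0) = {A, B, D}; δ(E,0) = {C}.
Union: {A, B, C, D, E}.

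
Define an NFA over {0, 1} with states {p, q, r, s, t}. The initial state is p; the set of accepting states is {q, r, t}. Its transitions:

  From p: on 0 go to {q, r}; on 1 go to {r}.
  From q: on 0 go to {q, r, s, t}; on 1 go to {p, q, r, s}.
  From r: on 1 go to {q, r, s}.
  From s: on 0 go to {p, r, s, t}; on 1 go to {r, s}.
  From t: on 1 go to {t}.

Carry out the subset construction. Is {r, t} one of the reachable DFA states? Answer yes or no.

Start state of the DFA: {p}.
{p} --0--> {q, r}  [new]
{p} --1--> {r}  [new]
{q, r} --0--> {q, r, s, t}  [new]
{q, r} --1--> {p, q, r, s}  [new]
{r} --0--> ∅  [new]
{r} --1--> {q, r, s}  [new]
{q, r, s, t} --0--> {p, q, r, s, t}  [new]
{q, r, s, t} --1--> {p, q, r, s, t}  [seen]
{p, q, r, s} --0--> {p, q, r, s, t}  [seen]
{p, q, r, s} --1--> {p, q, r, s}  [seen]
∅ --0--> ∅  [seen]
∅ --1--> ∅  [seen]
{q, r, s} --0--> {p, q, r, s, t}  [seen]
{q, r, s} --1--> {p, q, r, s}  [seen]
{p, q, r, s, t} --0--> {p, q, r, s, t}  [seen]
{p, q, r, s, t} --1--> {p, q, r, s, t}  [seen]
Reachable DFA states: {p}, {q, r}, {r}, {q, r, s, t}, {p, q, r, s}, ∅, {q, r, s}, {p, q, r, s, t}.
{r, t} is not among them.

no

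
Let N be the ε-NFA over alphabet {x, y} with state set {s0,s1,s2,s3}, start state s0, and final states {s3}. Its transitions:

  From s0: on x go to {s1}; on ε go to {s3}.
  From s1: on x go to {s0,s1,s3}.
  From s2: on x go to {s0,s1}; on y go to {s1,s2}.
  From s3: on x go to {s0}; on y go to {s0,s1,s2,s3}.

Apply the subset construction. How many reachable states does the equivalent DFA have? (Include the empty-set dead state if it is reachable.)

3

Start state of the DFA: {s0,s3} (ε-closure of the NFA start).
{s0,s3} --x--> {s0,s1,s3}  [new]
{s0,s3} --y--> {s0,s1,s2,s3}  [new]
{s0,s1,s3} --x--> {s0,s1,s3}  [seen]
{s0,s1,s3} --y--> {s0,s1,s2,s3}  [seen]
{s0,s1,s2,s3} --x--> {s0,s1,s3}  [seen]
{s0,s1,s2,s3} --y--> {s0,s1,s2,s3}  [seen]
Reachable DFA states: {s0,s3}, {s0,s1,s3}, {s0,s1,s2,s3}.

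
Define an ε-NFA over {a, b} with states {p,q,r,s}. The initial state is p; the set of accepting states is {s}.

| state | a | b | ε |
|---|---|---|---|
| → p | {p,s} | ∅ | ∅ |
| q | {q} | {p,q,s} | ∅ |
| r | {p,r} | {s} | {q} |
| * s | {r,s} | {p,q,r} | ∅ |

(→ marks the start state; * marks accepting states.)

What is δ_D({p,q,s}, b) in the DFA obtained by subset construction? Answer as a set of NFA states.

δ(p,b) = ∅; δ(q,b) = {p,q,s}; δ(s,b) = {p,q,r}.
Union: {p,q,r,s}.

{p,q,r,s}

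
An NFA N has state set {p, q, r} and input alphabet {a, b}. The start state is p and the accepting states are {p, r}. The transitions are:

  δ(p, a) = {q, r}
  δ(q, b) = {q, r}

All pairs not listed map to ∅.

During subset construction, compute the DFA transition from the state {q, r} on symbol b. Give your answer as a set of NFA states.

δ(q,b) = {q, r}; δ(r,b) = ∅.
Union: {q, r}.

{q, r}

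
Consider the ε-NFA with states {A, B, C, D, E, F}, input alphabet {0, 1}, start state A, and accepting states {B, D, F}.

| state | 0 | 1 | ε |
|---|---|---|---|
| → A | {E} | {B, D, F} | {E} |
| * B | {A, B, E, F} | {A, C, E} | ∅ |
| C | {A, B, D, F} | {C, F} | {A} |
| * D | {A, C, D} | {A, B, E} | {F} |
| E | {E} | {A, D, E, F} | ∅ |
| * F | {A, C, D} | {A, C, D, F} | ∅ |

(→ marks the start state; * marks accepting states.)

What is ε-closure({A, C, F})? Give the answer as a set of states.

{A, C, E, F}

Begin with {A, C, F}.
A →ε {E}; add E.
ε-closure = {A, C, E, F}.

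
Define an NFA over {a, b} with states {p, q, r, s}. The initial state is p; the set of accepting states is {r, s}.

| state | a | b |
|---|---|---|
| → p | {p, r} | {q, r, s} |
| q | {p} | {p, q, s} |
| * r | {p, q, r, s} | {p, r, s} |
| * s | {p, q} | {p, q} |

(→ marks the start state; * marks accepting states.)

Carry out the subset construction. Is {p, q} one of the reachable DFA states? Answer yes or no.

Start state of the DFA: {p}.
{p} --a--> {p, r}  [new]
{p} --b--> {q, r, s}  [new]
{p, r} --a--> {p, q, r, s}  [new]
{p, r} --b--> {p, q, r, s}  [seen]
{q, r, s} --a--> {p, q, r, s}  [seen]
{q, r, s} --b--> {p, q, r, s}  [seen]
{p, q, r, s} --a--> {p, q, r, s}  [seen]
{p, q, r, s} --b--> {p, q, r, s}  [seen]
Reachable DFA states: {p}, {p, r}, {q, r, s}, {p, q, r, s}.
{p, q} is not among them.

no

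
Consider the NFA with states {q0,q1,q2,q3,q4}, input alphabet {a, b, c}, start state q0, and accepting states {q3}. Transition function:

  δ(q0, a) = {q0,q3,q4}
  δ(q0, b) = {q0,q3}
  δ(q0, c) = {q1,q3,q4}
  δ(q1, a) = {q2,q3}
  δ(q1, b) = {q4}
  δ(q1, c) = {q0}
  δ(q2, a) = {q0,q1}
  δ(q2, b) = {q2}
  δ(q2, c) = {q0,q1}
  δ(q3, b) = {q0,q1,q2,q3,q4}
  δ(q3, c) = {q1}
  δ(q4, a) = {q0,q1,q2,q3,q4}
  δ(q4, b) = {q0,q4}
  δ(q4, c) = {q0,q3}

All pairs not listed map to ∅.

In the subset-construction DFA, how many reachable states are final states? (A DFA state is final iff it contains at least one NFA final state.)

7

Start state of the DFA: {q0}.
{q0} --a--> {q0,q3,q4}  [new]
{q0} --b--> {q0,q3}  [new]
{q0} --c--> {q1,q3,q4}  [new]
{q0,q3,q4} --a--> {q0,q1,q2,q3,q4}  [new]
{q0,q3,q4} --b--> {q0,q1,q2,q3,q4}  [seen]
{q0,q3,q4} --c--> {q0,q1,q3,q4}  [new]
{q0,q3} --a--> {q0,q3,q4}  [seen]
{q0,q3} --b--> {q0,q1,q2,q3,q4}  [seen]
{q0,q3} --c--> {q1,q3,q4}  [seen]
{q1,q3,q4} --a--> {q0,q1,q2,q3,q4}  [seen]
{q1,q3,q4} --b--> {q0,q1,q2,q3,q4}  [seen]
{q1,q3,q4} --c--> {q0,q1,q3}  [new]
{q0,q1,q2,q3,q4} --a--> {q0,q1,q2,q3,q4}  [seen]
{q0,q1,q2,q3,q4} --b--> {q0,q1,q2,q3,q4}  [seen]
{q0,q1,q2,q3,q4} --c--> {q0,q1,q3,q4}  [seen]
{q0,q1,q3,q4} --a--> {q0,q1,q2,q3,q4}  [seen]
{q0,q1,q3,q4} --b--> {q0,q1,q2,q3,q4}  [seen]
{q0,q1,q3,q4} --c--> {q0,q1,q3,q4}  [seen]
{q0,q1,q3} --a--> {q0,q2,q3,q4}  [new]
{q0,q1,q3} --b--> {q0,q1,q2,q3,q4}  [seen]
{q0,q1,q3} --c--> {q0,q1,q3,q4}  [seen]
{q0,q2,q3,q4} --a--> {q0,q1,q2,q3,q4}  [seen]
{q0,q2,q3,q4} --b--> {q0,q1,q2,q3,q4}  [seen]
{q0,q2,q3,q4} --c--> {q0,q1,q3,q4}  [seen]
Reachable DFA states: {q0}, {q0,q3,q4}, {q0,q3}, {q1,q3,q4}, {q0,q1,q2,q3,q4}, {q0,q1,q3,q4}, {q0,q1,q3}, {q0,q2,q3,q4}.
Accepting DFA states (contain an NFA accepting state): {q0,q3,q4}, {q0,q3}, {q1,q3,q4}, {q0,q1,q2,q3,q4}, {q0,q1,q3,q4}, {q0,q1,q3}, {q0,q2,q3,q4}.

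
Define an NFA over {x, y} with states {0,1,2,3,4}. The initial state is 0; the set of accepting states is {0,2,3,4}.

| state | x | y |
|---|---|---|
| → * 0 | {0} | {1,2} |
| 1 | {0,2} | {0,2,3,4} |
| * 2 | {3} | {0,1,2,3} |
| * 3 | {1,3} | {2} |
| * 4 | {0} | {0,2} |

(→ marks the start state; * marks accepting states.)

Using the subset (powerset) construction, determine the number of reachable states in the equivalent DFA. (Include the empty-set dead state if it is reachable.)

Start state of the DFA: {0}.
{0} --x--> {0}  [seen]
{0} --y--> {1,2}  [new]
{1,2} --x--> {0,2,3}  [new]
{1,2} --y--> {0,1,2,3,4}  [new]
{0,2,3} --x--> {0,1,3}  [new]
{0,2,3} --y--> {0,1,2,3}  [new]
{0,1,2,3,4} --x--> {0,1,2,3}  [seen]
{0,1,2,3,4} --y--> {0,1,2,3,4}  [seen]
{0,1,3} --x--> {0,1,2,3}  [seen]
{0,1,3} --y--> {0,1,2,3,4}  [seen]
{0,1,2,3} --x--> {0,1,2,3}  [seen]
{0,1,2,3} --y--> {0,1,2,3,4}  [seen]
Reachable DFA states: {0}, {1,2}, {0,2,3}, {0,1,2,3,4}, {0,1,3}, {0,1,2,3}.

6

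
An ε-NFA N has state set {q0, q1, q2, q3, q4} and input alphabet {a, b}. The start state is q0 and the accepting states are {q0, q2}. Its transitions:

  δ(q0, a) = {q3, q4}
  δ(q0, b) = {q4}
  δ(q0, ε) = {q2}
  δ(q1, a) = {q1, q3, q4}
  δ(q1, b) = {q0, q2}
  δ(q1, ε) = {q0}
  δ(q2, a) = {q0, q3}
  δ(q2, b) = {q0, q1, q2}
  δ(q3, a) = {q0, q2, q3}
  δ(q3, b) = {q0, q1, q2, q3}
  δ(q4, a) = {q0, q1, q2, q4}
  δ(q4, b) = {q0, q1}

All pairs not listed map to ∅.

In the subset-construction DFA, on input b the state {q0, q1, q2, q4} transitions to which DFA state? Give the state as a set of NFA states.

δ(q0,b) = {q4}; δ(q1,b) = {q0, q2}; δ(q2,b) = {q0, q1, q2}; δ(q4,b) = {q0, q1}.
Union: {q0, q1, q2, q4}.

{q0, q1, q2, q4}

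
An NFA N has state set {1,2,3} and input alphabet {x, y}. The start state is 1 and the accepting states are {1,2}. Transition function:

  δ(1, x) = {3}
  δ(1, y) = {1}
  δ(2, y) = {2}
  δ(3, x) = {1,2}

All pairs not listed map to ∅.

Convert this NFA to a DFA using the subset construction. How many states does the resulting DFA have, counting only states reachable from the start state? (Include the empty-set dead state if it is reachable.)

Start state of the DFA: {1}.
{1} --x--> {3}  [new]
{1} --y--> {1}  [seen]
{3} --x--> {1,2}  [new]
{3} --y--> ∅  [new]
{1,2} --x--> {3}  [seen]
{1,2} --y--> {1,2}  [seen]
∅ --x--> ∅  [seen]
∅ --y--> ∅  [seen]
Reachable DFA states: {1}, {3}, {1,2}, ∅.

4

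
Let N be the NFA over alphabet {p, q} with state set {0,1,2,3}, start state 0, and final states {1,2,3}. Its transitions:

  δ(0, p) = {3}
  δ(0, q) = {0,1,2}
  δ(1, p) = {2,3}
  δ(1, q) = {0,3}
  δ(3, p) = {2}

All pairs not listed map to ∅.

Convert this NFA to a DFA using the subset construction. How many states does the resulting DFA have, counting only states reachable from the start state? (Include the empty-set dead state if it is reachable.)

Start state of the DFA: {0}.
{0} --p--> {3}  [new]
{0} --q--> {0,1,2}  [new]
{3} --p--> {2}  [new]
{3} --q--> ∅  [new]
{0,1,2} --p--> {2,3}  [new]
{0,1,2} --q--> {0,1,2,3}  [new]
{2} --p--> ∅  [seen]
{2} --q--> ∅  [seen]
∅ --p--> ∅  [seen]
∅ --q--> ∅  [seen]
{2,3} --p--> {2}  [seen]
{2,3} --q--> ∅  [seen]
{0,1,2,3} --p--> {2,3}  [seen]
{0,1,2,3} --q--> {0,1,2,3}  [seen]
Reachable DFA states: {0}, {3}, {0,1,2}, {2}, ∅, {2,3}, {0,1,2,3}.

7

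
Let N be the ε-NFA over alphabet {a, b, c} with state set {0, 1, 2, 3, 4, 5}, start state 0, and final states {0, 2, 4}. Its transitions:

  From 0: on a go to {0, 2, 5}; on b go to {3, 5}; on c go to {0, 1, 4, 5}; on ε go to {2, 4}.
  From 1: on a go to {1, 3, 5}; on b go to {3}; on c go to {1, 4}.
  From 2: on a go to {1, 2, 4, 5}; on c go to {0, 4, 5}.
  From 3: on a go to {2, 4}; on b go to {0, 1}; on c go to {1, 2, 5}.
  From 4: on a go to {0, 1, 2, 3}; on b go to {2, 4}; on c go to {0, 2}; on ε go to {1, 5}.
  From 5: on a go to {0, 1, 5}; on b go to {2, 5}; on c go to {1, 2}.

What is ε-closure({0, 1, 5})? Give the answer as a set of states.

Begin with {0, 1, 5}.
0 →ε {2, 4}; add 2, 4.
ε-closure = {0, 1, 2, 4, 5}.

{0, 1, 2, 4, 5}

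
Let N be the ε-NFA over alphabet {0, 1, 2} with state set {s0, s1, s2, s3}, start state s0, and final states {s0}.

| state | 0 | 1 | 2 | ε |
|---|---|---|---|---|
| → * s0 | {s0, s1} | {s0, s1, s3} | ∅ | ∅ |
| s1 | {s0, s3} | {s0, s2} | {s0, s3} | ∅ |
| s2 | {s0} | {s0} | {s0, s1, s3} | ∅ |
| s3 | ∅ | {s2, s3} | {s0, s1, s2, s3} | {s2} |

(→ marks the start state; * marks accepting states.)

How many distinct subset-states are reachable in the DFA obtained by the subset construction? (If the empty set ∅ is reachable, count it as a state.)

Start state of the DFA: {s0} (ε-closure of the NFA start).
{s0} --0--> {s0, s1}  [new]
{s0} --1--> {s0, s1, s2, s3}  [new]
{s0} --2--> ∅  [new]
{s0, s1} --0--> {s0, s1, s2, s3}  [seen]
{s0, s1} --1--> {s0, s1, s2, s3}  [seen]
{s0, s1} --2--> {s0, s2, s3}  [new]
{s0, s1, s2, s3} --0--> {s0, s1, s2, s3}  [seen]
{s0, s1, s2, s3} --1--> {s0, s1, s2, s3}  [seen]
{s0, s1, s2, s3} --2--> {s0, s1, s2, s3}  [seen]
∅ --0--> ∅  [seen]
∅ --1--> ∅  [seen]
∅ --2--> ∅  [seen]
{s0, s2, s3} --0--> {s0, s1}  [seen]
{s0, s2, s3} --1--> {s0, s1, s2, s3}  [seen]
{s0, s2, s3} --2--> {s0, s1, s2, s3}  [seen]
Reachable DFA states: {s0}, {s0, s1}, {s0, s1, s2, s3}, ∅, {s0, s2, s3}.

5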